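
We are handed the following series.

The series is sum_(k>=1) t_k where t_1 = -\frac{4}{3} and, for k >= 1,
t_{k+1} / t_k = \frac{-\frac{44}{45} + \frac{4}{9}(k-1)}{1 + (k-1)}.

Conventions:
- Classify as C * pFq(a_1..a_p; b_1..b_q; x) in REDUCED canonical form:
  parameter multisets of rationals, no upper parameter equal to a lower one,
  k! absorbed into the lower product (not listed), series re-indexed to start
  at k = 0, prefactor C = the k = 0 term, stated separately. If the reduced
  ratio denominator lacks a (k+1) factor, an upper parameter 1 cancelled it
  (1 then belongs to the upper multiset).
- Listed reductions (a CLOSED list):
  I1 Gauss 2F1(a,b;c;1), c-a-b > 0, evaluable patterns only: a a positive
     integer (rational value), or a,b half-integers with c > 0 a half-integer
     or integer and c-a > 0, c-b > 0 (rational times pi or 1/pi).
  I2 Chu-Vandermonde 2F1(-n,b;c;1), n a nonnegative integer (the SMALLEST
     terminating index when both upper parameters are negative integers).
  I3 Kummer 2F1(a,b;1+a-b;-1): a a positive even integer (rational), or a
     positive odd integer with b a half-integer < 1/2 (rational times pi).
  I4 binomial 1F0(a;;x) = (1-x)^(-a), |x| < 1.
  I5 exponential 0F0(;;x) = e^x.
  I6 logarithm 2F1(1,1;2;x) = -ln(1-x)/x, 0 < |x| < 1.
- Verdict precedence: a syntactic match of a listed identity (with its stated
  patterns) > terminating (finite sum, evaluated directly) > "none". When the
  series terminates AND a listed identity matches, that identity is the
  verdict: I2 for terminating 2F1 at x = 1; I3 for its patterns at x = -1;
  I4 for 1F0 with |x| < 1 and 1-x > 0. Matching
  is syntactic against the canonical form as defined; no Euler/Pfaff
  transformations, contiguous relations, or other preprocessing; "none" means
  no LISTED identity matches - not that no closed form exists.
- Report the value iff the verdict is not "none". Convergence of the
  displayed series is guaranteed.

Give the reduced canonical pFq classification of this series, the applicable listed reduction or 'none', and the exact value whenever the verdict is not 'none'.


Prefactor -\frac{4}{3}, argument \frac{4}{9}: 1F0 with upper {-\frac{11}{5}} over lower {-}. Verdict: this is the binomial series (I4) (the 1F0 binomial series: exponent 11/5, x = \frac{4}{9}). Value: \left(-\frac{4}{3}\right) \cdot \left(\frac{5}{9}\right)^{\frac{11}{5}}.

The tell: x = \frac{4}{9} and the expanded ratio factors over Q; prefactor -4/3, roots give parameters.
Term ratio: r(k) = \frac{4}{9} * (k-\frac{11}{5}) / [(k+1)] - poly over poly, x = \frac{4}{9} from leading terms; C = -\frac{4}{3} at k = 0.


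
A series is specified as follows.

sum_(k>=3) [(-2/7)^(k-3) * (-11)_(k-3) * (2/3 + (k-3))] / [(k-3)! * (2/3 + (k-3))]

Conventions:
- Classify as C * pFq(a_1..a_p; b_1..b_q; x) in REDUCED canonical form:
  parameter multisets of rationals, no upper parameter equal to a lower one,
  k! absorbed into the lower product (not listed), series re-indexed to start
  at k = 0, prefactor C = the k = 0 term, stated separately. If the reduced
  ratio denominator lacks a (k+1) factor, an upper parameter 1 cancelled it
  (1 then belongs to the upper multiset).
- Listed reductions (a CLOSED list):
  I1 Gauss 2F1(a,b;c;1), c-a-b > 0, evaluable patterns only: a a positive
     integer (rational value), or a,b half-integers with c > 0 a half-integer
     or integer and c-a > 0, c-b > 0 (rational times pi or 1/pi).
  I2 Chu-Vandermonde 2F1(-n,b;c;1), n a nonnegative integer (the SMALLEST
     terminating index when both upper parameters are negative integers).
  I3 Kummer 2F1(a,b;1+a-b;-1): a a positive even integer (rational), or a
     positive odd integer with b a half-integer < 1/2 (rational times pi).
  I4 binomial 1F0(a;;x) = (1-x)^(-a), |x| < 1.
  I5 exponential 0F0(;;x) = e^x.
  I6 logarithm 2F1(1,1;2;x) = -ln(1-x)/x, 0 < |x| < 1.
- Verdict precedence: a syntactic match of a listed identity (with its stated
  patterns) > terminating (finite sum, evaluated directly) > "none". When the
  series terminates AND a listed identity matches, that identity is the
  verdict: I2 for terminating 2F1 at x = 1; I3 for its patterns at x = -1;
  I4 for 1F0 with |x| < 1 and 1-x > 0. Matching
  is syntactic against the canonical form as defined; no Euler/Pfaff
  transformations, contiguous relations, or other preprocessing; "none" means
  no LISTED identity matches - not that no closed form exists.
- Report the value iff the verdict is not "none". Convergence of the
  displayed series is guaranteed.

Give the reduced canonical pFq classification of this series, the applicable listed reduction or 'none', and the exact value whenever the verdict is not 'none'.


With C = 1: the canonical form is 1F0(-11; -; -2/7). Verdict: this is the binomial series (I4) (the 1F0 binomial series: exponent 11, x = -2/7). Exact value: 31381059609/1977326743.

Key observation: with t_0 = 1, the factor k + 2/3 cancels (top and bottom), leaving C = 1, x = -2/7.
Adjacent-term ratio: r(k) = (-2/7) * (k-11) / [(k+1)] - poly over poly, x = (-2/7) from leading terms; C = 1 at k = 0.


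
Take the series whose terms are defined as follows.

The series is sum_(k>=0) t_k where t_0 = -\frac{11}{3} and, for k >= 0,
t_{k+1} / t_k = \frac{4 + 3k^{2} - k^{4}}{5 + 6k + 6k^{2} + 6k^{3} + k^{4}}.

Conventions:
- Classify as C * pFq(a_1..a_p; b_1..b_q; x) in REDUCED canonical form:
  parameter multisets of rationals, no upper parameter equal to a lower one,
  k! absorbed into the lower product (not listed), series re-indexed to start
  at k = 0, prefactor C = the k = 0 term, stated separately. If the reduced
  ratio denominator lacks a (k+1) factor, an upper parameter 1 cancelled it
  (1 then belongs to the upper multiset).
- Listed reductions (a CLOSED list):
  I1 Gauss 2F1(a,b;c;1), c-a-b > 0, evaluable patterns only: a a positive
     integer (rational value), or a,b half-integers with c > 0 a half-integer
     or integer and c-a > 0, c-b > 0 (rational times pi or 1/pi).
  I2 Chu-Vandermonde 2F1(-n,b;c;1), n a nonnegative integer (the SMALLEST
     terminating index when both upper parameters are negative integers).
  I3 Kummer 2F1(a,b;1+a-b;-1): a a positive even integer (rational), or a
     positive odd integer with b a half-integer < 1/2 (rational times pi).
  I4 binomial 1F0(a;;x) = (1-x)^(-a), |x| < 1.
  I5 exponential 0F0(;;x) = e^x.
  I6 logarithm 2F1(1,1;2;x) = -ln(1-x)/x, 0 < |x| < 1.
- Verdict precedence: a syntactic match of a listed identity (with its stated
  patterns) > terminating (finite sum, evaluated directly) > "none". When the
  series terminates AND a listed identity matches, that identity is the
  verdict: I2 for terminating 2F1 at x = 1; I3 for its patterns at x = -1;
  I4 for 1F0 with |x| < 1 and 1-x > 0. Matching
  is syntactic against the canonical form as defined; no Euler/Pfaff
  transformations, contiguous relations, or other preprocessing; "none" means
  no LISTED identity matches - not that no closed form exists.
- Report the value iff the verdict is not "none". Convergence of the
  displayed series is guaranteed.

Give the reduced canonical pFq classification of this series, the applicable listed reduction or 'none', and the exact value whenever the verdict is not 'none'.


Canonical form: C = -\frac{11}{3} times 2F1 with upper {-2, 2}, lower {5}, x = -1. Verdict: Kummer's theorem (I3) matches (x = -1; c = 5 equals 1+a-b for upper {-2, 2}: listed pattern). Its exact value is -\frac{22}{3}.

Key observation: from the first term -\frac{11}{3}: the ratio is unreduced: k^2 + 1 divides both sides (C = -11/3, x = -1).
Ratio: r(k) = -1 * (k-2) (k+2) / [(k+5) (k+1)] - rational in k, leading ratio -1; with t_0 = -\frac{11}{3}, classification follows.


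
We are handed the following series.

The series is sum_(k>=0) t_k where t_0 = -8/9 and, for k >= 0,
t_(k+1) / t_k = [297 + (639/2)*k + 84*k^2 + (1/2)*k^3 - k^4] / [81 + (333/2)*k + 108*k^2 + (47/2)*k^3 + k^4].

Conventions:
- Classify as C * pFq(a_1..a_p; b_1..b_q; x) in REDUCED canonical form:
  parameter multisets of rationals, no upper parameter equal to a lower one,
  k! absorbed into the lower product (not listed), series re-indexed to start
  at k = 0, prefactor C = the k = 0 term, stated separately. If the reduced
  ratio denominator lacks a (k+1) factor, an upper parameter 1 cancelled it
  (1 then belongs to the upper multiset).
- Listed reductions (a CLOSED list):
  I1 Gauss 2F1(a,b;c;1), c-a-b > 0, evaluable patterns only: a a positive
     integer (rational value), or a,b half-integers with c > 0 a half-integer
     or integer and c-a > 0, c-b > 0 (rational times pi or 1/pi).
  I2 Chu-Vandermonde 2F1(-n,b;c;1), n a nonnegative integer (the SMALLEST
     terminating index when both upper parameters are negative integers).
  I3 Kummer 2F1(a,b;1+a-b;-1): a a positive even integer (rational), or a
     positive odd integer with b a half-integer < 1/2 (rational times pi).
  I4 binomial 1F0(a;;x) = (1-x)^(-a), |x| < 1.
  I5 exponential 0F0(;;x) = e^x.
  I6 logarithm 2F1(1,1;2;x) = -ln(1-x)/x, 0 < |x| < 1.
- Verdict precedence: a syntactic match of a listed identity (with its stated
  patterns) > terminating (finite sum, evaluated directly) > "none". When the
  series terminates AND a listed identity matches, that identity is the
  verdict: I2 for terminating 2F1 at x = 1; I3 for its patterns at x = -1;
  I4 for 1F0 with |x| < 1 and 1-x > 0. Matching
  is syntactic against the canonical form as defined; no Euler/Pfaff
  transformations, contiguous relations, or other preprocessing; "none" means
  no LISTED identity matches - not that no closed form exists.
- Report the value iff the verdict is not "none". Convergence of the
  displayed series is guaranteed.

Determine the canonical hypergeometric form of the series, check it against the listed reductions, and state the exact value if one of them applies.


This is -8/9 * 2F1(-11, 6; 18; -1) in reduced canonical form. Verdict: this is the Kummer evaluation I3 (x = -1; c = 18 equals 1+a-b for upper {-11, 6}: listed pattern). Value: -272/9.

Key observation: x = (-1) and cancel k + 3/2 from the displayed ratio first; then C = -8/9, x = -1.
Consecutive-term ratio: r(k) = (-1) * (k-11) (k+6) / [(k+18) (k+1)] ; factor over Q: parameters, x = (-1), and C = -8/9.


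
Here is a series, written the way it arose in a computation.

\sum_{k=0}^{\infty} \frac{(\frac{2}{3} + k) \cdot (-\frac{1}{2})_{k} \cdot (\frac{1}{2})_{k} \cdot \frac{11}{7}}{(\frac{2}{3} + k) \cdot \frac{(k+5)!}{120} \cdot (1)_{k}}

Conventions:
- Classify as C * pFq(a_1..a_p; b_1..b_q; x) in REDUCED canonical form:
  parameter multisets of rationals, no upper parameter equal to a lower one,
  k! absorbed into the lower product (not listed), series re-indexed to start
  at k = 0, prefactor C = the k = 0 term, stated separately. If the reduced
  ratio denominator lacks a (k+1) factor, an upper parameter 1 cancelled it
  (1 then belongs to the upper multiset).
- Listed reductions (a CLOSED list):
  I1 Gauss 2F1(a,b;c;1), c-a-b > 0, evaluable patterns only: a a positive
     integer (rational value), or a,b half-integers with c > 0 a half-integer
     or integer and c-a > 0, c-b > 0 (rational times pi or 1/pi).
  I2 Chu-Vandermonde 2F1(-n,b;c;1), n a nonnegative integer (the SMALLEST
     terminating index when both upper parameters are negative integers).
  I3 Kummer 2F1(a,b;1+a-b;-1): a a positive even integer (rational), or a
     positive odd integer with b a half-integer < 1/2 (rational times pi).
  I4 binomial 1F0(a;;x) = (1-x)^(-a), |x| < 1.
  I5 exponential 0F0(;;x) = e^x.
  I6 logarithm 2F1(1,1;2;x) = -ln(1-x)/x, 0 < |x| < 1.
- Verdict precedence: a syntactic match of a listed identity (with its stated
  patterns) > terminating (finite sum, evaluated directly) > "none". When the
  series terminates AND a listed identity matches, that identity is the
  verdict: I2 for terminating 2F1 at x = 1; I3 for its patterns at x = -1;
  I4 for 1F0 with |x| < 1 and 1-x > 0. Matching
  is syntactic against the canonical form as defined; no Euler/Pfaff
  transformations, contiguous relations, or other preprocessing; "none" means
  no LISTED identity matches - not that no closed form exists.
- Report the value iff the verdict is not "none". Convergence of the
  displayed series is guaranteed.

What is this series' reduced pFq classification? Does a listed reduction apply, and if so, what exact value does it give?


The series (x = 1) is 2F1: upper {-\frac{1}{2}, \frac{1}{2}}, lower {6}, prefactor \frac{11}{7}. Verdict (x = 1): Gauss's theorem I1 (half-integer case) applies (x = 1; upper {-\frac{1}{2}, \frac{1}{2}} half-integers, c = 6 in the evaluable pattern). Its exact value is \frac{131072}{27783} / \pi.

Key step: with t_0 = \frac{11}{7}, the factor k + 2/3 cancels (top and bottom), leaving C = 11/7, x = 1.
Adjacent-term ratio: r(k) = 1 * (k-\frac{1}{2}) (k+\frac{1}{2}) / [(k+6) (k+1)] - rational in k. x = 1; t_0 = \frac{11}{7}; negate the roots.


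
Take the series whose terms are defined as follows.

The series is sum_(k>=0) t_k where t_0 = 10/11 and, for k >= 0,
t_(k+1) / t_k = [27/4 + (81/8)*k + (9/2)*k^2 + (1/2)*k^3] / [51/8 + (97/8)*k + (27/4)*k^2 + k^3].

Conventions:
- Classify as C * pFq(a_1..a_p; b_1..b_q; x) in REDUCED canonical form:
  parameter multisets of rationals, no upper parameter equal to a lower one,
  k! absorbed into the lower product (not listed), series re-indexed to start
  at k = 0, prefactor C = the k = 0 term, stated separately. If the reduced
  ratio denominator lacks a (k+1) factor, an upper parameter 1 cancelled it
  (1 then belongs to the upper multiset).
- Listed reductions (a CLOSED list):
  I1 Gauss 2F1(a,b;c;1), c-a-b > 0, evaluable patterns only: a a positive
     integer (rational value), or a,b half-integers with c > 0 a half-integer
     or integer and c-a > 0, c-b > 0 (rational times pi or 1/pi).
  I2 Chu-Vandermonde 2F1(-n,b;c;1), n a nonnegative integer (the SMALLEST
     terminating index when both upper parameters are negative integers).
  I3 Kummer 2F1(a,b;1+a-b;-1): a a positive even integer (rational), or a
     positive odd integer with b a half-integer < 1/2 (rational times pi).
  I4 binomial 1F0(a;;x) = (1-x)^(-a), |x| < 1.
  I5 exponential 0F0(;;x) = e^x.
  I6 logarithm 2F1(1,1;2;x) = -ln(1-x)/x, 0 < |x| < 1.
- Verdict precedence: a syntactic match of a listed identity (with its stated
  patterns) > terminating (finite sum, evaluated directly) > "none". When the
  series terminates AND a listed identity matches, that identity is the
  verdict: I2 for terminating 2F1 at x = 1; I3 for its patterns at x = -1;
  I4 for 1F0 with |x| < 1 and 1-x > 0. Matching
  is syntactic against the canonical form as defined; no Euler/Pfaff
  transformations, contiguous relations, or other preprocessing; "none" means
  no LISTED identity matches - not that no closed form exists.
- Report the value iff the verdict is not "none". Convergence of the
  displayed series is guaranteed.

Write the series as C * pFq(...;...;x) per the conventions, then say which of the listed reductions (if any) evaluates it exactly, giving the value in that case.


The series (x = 1/2) is 2F1: upper {3/2, 6}, lower {17/4}, prefactor 10/11. Verdict: none. A 2F1 with upper {3/2, 6} fits none of I1-I6 at x = 1/2; the sum runs forever.

Structural cue: t_0 being 10/11, factor the ratio over Q (C = 10/11): negated roots = parameters.
Adjacent-term ratio: r(k) = (1/2) * (k+3/2) (k+6) / [(k+17/4) (k+1)] - rational in k, leading ratio (1/2); with t_0 = 10/11, classification follows.


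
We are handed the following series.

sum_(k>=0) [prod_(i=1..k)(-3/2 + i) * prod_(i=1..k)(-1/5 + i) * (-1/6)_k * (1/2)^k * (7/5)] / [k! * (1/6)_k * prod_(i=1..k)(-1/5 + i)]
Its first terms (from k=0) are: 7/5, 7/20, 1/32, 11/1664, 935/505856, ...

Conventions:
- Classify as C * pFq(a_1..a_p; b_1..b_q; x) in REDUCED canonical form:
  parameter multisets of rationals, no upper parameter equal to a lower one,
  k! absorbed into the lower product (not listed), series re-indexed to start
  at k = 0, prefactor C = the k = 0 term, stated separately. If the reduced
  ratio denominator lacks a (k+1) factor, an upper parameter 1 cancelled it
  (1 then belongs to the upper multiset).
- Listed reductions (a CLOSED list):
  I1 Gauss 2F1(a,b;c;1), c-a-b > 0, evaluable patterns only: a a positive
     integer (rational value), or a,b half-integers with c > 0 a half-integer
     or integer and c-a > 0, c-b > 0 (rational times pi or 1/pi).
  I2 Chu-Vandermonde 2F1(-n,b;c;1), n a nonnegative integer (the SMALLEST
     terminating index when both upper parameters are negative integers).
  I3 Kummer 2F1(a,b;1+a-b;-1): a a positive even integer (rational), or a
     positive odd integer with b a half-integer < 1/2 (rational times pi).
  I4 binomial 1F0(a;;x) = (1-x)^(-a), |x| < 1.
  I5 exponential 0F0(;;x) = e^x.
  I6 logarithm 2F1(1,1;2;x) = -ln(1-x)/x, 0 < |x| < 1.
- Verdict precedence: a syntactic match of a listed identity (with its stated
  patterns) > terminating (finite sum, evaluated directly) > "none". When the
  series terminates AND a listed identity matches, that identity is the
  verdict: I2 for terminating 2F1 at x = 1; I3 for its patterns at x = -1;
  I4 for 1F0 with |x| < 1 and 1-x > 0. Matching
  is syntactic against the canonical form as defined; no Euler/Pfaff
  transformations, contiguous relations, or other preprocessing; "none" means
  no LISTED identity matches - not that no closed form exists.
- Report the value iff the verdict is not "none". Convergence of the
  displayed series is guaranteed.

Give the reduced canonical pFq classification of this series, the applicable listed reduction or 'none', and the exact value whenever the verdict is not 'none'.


x = 1/2 here; the reduced form reads 2F1, upper {-1/2, -1/6}, lower {1/6}, C = 7/5. Verdict: none. Every listed pattern misses the 2F1 form at 1/2, upper {-1/2, -1/6}.

Key step: t_0 = 7/5 here, and the running product (C = 7/5, x = 1/2) telescopes to a rising factorial.
Consecutive-term ratio: r(k) = (1/2) * (k-1/2) (k-1/6) / [(k+1/6) (k+1)] ; factor over Q: parameters, x = (1/2), and C = 7/5.


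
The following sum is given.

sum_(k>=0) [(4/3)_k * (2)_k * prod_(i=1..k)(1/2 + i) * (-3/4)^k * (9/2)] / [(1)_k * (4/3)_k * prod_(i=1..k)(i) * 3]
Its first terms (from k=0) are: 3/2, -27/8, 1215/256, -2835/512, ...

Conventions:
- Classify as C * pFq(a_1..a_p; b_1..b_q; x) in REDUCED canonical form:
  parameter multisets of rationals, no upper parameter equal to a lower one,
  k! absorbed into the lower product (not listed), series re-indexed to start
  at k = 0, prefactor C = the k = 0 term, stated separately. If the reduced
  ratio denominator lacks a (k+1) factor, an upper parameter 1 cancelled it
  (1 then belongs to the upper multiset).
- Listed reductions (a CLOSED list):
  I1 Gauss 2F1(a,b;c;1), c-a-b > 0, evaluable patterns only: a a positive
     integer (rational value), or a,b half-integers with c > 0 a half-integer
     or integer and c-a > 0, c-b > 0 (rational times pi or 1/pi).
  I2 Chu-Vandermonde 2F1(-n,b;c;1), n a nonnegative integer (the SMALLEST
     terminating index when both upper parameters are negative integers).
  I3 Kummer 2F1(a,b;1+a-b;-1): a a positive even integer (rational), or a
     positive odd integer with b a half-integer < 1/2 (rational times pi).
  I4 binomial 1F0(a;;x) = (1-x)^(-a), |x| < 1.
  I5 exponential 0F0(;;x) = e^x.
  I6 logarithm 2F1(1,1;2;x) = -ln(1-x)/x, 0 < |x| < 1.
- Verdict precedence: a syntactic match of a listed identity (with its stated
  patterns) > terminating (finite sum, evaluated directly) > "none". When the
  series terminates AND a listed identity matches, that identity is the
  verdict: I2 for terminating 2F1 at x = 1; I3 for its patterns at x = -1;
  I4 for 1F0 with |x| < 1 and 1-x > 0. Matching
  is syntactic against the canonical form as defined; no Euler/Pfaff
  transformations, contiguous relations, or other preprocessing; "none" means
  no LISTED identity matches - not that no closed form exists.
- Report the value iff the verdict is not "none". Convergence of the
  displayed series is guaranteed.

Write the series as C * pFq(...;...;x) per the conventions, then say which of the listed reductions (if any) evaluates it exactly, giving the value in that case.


Key step: t_0 being 3/2, the constant factors (C = 3/2) combine into one prefactor.
Step ratio: r(k) = (-3/4) * (k+3/2) (k+2) / [(k+1) (k+1)] - rational; roots negated = parameters, x = (-3/4), C = 3/2.

Canonical form: C = 3/2 times 2F1 with upper {3/2, 2}, lower {1}, x = -3/4. Verdict: none (x = -3/4): each listed identity misses the multisets {3/2, 2} ; {1}.


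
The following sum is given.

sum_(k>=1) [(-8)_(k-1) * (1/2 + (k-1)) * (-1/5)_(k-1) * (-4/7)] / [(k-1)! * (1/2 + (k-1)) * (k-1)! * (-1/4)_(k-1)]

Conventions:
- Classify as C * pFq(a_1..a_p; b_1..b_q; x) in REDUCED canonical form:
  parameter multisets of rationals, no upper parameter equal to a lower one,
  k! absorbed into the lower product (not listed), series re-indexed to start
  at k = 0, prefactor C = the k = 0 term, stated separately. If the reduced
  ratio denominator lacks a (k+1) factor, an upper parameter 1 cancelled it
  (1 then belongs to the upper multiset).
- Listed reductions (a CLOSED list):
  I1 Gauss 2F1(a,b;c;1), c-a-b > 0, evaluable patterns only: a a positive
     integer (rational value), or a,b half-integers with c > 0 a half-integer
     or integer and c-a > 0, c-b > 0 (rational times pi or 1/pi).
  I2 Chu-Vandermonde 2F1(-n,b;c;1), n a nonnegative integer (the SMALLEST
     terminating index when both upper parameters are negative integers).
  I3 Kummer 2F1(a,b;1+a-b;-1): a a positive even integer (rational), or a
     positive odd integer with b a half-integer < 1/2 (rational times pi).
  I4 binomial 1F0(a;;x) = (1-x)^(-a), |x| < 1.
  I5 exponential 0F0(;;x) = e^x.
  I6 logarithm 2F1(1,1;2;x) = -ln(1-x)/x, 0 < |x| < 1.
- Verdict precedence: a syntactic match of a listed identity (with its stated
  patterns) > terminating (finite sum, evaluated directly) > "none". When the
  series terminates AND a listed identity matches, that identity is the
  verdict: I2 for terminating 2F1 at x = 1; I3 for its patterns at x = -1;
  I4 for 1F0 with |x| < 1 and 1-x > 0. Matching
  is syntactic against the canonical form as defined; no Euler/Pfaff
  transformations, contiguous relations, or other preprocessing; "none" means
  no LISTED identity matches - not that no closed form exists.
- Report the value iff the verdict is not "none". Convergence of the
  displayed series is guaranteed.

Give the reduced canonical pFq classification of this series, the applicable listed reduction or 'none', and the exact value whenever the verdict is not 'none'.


This is -4/7 * 2F2(-8, -1/5; -1/4, 1; 1) in reduced canonical form. Verdict: terminating. (-8)_k vanishes past k = 8, leaving a 9-term sum, computed directly. Its exact value is -3209436572812/9806220703125.

The tell: from the first term -4/7: the denominator's factorial ratio (C = -4/7) is a lower Pochhammer.
Consecutive-term ratio: r(k) = 1 * (k-8) (k-1/5) / [(k-1/4) (k+1) (k+1)] ; factor over Q: parameters, x = 1, and C = -4/7.


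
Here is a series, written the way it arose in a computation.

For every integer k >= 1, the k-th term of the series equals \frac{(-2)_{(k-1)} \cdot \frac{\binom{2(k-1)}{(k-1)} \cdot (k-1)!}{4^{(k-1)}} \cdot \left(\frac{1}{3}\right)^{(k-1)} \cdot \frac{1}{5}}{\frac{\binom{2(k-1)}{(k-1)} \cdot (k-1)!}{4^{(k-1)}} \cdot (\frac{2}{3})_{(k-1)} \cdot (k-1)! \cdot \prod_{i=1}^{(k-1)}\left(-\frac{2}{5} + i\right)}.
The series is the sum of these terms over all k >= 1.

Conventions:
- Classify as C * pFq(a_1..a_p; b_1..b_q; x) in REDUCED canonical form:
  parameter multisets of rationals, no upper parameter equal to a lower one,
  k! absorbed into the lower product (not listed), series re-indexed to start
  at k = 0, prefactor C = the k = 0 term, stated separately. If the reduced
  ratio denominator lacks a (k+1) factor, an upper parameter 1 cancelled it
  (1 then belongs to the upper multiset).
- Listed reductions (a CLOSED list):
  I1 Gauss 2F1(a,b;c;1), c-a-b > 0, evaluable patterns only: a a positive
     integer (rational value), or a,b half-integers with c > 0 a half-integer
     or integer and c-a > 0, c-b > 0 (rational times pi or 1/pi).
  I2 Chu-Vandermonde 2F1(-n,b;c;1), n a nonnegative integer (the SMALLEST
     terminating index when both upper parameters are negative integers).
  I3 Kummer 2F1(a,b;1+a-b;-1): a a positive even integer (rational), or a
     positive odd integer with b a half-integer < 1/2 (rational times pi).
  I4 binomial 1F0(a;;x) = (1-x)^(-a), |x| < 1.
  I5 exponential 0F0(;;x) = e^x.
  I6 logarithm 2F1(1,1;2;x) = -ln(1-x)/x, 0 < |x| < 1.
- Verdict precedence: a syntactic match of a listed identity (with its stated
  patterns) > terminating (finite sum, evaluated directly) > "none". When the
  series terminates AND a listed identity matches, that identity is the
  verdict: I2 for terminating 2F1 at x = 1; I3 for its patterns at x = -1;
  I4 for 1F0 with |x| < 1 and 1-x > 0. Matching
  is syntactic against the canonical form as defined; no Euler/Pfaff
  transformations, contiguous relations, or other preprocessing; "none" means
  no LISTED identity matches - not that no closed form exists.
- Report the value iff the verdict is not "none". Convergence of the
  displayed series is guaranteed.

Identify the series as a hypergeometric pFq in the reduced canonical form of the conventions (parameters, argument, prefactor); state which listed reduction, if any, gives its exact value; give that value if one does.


Canonical form: C = \frac{1}{5} times 1F2 with upper {-2}, lower {\frac{3}{5}, \frac{2}{3}}, x = \frac{1}{3}. Verdict: terminating - upper parameter -2 makes this a finite sum (last index 2), evaluated exactly. Hence: -\frac{9}{80}.

Structural cue: t_0 being \frac{1}{5}, the lower running product (C = 1/5, x = 1/3) is a rising factorial.
Term ratio: r(k) = \frac{1}{3} * (k-2) / [(k+\frac{3}{5}) (k+\frac{2}{3}) (k+1)] - rational; roots negated = parameters, x = \frac{1}{3}, C = \frac{1}{5}.


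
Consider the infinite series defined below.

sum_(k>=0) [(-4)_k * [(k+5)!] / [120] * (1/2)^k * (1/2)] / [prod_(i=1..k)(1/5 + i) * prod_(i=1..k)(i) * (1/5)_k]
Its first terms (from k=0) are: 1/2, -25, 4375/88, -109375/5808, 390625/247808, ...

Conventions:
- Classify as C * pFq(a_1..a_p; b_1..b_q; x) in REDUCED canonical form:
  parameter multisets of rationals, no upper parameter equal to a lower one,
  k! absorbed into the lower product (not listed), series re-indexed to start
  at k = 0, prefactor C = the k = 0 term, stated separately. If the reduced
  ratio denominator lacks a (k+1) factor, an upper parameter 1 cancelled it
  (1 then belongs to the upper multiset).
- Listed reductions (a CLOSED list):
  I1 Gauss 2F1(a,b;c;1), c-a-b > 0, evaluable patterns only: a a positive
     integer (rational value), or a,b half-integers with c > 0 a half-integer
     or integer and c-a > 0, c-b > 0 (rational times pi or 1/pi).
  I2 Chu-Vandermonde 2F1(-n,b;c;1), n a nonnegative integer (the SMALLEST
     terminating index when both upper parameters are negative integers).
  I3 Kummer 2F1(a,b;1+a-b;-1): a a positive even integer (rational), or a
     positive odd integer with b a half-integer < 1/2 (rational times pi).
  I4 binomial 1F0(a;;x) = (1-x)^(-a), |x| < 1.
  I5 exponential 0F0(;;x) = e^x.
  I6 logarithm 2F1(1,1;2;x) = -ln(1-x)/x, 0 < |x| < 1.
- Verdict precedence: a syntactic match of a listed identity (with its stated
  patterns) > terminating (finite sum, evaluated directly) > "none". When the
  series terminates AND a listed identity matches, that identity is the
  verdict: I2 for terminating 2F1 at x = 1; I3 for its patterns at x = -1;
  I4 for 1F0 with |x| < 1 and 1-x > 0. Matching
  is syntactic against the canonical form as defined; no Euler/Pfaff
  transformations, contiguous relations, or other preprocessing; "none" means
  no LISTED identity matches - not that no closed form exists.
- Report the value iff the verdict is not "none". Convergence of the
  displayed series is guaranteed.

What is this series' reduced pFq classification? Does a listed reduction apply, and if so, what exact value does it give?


With C = 1/2: the canonical form is 2F2(-4, 6; 1/5, 6/5; 1/2). Verdict: terminating. With -4 upstairs the series is a 5-term polynomial sum; evaluated term by term. Exact value: 5917987/743424.

Key step: t_0 being 1/2, the lower running product (C = 1/2, x = 1/2) is a rising factorial.
Term ratio: r(k) = (1/2) * (k-4) (k+6) / [(k+1/5) (k+6/5) (k+1)] - rational in k, leading ratio (1/2); with t_0 = 1/2, classification follows.


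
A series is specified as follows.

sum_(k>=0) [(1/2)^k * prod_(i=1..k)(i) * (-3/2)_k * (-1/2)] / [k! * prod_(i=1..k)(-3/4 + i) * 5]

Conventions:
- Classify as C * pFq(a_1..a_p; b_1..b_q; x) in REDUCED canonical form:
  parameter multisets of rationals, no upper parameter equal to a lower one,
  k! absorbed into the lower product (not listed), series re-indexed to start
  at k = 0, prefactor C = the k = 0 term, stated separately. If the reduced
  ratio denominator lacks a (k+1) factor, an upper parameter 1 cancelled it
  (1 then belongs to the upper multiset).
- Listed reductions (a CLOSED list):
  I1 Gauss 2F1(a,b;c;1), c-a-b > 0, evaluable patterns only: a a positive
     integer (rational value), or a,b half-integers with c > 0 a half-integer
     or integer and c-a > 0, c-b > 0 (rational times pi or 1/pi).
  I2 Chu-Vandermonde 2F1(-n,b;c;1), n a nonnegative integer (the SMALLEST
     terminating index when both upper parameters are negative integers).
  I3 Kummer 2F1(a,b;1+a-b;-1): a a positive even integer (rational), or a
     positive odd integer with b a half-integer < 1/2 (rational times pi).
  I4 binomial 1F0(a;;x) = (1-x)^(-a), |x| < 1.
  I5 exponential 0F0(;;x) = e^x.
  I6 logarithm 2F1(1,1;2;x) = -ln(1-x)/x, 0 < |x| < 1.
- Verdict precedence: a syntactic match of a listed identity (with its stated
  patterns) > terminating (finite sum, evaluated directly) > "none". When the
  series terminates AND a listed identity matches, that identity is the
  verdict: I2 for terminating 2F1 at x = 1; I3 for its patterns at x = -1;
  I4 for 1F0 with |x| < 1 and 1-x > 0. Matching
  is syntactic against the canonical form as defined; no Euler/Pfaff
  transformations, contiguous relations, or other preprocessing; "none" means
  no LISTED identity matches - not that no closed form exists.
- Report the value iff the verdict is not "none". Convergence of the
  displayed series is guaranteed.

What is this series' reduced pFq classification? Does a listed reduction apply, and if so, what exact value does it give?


Canonical form: C = -1/10 times 2F1 with upper {-3/2, 1}, lower {1/4}, x = 1/2. Verdict: none. A 2F1 with upper {-3/2, 1} fits none of I1-I6 at x = 1/2; the sum runs forever.

Key observation: with t_0 = -1/10, the running product (C = -1/10, x = 1/2) telescopes to a rising factorial.
Step ratio: r(k) = (1/2) * (k-3/2) (k+1) / [(k+1/4) (k+1)] - rational; roots negated = parameters, x = (1/2), C = -1/10.


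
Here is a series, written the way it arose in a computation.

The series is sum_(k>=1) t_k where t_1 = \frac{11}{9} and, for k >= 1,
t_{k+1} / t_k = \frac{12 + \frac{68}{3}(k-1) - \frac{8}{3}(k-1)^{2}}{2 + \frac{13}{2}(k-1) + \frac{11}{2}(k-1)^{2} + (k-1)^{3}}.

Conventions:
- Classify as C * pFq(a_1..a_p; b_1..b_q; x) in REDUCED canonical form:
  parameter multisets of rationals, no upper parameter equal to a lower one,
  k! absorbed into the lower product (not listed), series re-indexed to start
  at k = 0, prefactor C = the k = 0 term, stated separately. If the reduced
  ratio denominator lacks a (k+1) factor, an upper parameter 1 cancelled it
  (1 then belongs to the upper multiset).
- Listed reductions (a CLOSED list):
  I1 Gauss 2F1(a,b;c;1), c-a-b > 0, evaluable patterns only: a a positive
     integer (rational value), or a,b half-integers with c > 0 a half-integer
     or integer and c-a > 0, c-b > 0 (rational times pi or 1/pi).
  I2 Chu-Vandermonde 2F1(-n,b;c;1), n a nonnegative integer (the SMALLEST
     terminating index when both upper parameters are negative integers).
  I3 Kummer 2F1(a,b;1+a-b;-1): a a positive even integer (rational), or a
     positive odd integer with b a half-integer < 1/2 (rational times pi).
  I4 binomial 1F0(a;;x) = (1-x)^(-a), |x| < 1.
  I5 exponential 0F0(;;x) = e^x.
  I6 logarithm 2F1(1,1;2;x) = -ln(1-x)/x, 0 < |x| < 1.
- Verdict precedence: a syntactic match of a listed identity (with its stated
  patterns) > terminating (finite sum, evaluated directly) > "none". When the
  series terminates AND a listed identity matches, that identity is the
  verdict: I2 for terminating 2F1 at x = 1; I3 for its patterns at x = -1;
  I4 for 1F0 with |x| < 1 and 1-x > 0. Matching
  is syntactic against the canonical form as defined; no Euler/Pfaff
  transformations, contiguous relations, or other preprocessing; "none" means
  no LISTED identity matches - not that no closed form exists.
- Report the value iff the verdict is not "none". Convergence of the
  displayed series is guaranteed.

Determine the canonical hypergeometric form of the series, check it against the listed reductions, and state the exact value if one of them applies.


Key step: x = -\frac{8}{3} and the expanded ratio factors over Q; C = 11/9, x = -8/3, roots give parameters.
Consecutive-term ratio: r(k) = -\frac{8}{3} * (k-9) / [(k+4) (k+1)] ; factor over Q: parameters, x = -\frac{8}{3}, and C = \frac{11}{9}.

At argument -\frac{8}{3}: a 1F1 with upper {-9}, lower {4}, scaled by C = \frac{11}{9}. Verdict: terminating - the sum ends at index 9 because -9 is a negative integer; exact evaluation follows. Its exact value is \frac{134264872729}{2511058725}.


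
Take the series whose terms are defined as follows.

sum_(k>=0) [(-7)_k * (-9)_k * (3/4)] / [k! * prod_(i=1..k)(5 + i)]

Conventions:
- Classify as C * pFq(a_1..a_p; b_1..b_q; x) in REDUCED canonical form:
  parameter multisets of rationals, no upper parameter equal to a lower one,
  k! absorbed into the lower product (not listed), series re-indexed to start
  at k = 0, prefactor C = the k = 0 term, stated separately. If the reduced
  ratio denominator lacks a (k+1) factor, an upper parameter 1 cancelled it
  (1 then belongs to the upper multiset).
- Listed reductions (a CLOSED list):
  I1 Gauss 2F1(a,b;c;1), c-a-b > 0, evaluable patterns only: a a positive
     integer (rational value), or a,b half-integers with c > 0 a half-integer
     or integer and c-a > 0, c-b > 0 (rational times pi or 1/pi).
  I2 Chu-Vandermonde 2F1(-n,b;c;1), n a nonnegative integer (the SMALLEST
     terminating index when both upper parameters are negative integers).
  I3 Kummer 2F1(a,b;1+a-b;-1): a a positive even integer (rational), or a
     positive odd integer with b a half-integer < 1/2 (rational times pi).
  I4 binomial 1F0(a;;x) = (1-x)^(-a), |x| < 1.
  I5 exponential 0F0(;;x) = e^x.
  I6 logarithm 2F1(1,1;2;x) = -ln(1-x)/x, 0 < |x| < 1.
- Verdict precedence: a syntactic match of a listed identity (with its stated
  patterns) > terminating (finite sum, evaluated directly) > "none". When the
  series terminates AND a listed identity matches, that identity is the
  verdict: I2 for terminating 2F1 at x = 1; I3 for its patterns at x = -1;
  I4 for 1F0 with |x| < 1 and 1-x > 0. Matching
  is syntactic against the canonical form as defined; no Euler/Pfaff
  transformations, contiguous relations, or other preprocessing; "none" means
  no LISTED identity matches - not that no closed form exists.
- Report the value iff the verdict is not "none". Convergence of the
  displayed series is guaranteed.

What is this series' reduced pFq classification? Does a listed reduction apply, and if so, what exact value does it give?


Prefactor 3/4, argument 1: 2F1 with upper {-9, -7} over lower {6}. Verdict at x = 1: the Chu-Vandermonde identity I2 matches (terminating 2F1 at x = 1 with n = 7, b = -9, c = 6). Its exact value is 4845/44.

The tell: t_0 = 3/4 here, and the lower running product (C = 3/4, x = 1) is a rising factorial.
Ratio: r(k) = 1 * (k-9) (k-7) / [(k+6) (k+1)] - rational in k. x = 1; t_0 = 3/4; negate the roots.


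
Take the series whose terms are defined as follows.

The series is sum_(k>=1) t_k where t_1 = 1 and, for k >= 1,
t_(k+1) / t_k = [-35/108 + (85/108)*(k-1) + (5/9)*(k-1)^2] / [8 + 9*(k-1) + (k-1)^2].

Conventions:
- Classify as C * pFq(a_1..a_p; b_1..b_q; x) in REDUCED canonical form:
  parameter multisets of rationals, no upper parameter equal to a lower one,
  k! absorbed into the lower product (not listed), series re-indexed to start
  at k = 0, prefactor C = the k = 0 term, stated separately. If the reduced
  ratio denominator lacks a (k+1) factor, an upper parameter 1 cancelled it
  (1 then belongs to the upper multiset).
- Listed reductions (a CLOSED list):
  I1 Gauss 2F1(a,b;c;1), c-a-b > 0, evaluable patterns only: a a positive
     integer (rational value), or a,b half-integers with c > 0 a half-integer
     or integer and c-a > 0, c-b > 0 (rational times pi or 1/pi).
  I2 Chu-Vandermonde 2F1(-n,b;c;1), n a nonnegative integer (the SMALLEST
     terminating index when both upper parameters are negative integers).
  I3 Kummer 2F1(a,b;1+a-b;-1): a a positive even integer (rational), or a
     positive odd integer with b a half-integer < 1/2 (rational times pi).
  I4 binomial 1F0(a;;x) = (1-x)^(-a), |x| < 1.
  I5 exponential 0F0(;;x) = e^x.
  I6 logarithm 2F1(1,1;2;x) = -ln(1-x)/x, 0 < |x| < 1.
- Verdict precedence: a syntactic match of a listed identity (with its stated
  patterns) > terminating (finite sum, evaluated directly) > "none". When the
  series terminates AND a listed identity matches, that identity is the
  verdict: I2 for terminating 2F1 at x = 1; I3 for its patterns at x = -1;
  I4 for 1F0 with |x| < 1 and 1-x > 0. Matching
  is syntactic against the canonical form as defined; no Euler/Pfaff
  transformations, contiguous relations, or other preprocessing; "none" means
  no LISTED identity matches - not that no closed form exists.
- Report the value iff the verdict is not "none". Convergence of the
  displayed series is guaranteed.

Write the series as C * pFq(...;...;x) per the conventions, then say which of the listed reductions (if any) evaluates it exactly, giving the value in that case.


Structural cue: t_0 = 1 here, and roots of the ratio polynomials (C = 1, x = 5/9) are the negated parameters.
Ratio: r(k) = (5/9) * (k-1/3) (k+7/4) / [(k+8) (k+1)] ; factor over Q: parameters, x = (5/9), and C = 1.

x = 5/9 here; the reduced form reads 2F1, upper {-1/3, 7/4}, lower {8}, C = 1. Verdict: none here - no I1-I6 shape fits x = 5/9 with lower {8}.


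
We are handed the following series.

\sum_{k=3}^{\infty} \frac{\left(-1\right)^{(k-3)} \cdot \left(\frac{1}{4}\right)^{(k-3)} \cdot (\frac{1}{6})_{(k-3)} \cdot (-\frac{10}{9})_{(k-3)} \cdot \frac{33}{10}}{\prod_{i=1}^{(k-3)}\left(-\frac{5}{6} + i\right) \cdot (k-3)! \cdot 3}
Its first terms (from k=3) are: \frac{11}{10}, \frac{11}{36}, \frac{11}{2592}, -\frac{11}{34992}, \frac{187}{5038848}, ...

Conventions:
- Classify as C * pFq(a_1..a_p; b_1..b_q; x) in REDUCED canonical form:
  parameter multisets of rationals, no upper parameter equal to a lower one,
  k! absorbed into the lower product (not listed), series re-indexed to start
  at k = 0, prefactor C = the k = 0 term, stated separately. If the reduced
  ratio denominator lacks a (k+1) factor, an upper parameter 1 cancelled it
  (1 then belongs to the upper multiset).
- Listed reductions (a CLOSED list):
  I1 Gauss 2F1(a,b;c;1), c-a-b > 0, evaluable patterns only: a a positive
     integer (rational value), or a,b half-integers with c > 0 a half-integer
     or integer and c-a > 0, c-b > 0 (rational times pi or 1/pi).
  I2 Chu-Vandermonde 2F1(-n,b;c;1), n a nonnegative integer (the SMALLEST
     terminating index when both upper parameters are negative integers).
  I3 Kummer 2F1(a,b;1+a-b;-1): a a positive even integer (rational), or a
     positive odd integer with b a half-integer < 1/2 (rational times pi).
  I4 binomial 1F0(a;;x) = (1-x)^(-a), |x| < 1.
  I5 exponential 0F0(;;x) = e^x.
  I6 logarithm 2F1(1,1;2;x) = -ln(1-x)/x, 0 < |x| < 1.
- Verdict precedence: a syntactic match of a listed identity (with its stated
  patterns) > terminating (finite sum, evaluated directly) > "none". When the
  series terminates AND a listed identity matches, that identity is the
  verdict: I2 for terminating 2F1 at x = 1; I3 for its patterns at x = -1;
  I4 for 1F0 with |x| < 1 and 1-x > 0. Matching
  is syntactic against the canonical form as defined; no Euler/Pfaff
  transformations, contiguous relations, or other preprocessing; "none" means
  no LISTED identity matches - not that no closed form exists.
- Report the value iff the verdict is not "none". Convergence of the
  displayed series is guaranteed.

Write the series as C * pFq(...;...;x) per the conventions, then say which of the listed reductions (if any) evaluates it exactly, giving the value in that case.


First insight: t_0 = \frac{11}{10} here, and the parameter 1/6 appears in both the upper and lower lists and cancels.
Ratio: r(k) = -\frac{1}{4} * (k-\frac{10}{9}) / [(k+1)] - poly over poly, x = -\frac{1}{4} from leading terms; C = \frac{11}{10} at k = 0.

At argument -\frac{1}{4}: a 1F0 with upper {-\frac{10}{9}}, lower {-}, scaled by C = \frac{11}{10}. Verdict: the binomial series (I4) matches (the 1F0 binomial series: exponent 10/9, x = -\frac{1}{4}). Sum: \frac{11}{10} \cdot \left(\frac{5}{4}\right)^{\frac{10}{9}}.
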